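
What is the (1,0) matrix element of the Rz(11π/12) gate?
0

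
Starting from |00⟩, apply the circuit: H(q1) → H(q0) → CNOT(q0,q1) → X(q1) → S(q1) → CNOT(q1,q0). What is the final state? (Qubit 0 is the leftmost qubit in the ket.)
1/2|00⟩ + (1/2)i|01⟩ + 1/2|10⟩ + (1/2)i|11⟩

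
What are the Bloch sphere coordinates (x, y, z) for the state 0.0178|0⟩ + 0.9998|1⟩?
(0.03559, 0, -0.9993)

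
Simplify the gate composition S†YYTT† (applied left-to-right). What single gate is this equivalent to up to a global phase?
S†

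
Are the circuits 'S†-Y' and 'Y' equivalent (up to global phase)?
No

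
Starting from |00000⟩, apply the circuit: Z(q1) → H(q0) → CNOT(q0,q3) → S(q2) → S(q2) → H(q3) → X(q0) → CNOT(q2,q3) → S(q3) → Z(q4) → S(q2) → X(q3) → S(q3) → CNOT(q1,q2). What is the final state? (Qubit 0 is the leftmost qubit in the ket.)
-(1/2)i|00000⟩ + (1/2)i|00010⟩ + (1/2)i|10000⟩ + (1/2)i|10010⟩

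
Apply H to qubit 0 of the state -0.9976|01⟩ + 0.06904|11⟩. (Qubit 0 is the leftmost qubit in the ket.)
-0.6566|01⟩ - 0.7542|11⟩

H on qubit 0 mixes each pair of kets that differ only in qubit 0: amplitudes (a, b) of (|…0…⟩, |…1…⟩) become ((a + b)/√2, (a − b)/√2). Kets absent from the input have amplitude 0.
(|01⟩, |11⟩): (a, b) = (-0.9976, 0.06904) → (-0.6566, -0.7542)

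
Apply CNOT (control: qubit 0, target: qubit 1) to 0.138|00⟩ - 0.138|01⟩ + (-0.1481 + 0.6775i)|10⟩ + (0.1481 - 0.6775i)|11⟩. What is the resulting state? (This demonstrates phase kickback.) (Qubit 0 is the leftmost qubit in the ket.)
0.138|00⟩ - 0.138|01⟩ + (0.1481 - 0.6775i)|10⟩ + (-0.1481 + 0.6775i)|11⟩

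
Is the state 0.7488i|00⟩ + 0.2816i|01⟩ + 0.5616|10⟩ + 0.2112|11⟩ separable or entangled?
Separable

Writing the state as a|00⟩ + b|01⟩ + c|10⟩ + d|11⟩, it is a product state iff ad − bc = 0.
Here (a, b, c, d) = (0.7488i, 0.2816i, 0.5616, 0.2112): ad − bc = (0.7488i)(0.2112) − (0.2816i)(0.5616) = 0, so the state is separable.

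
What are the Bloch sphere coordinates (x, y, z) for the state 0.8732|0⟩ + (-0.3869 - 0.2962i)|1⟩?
(-0.6757, -0.5173, 0.5251)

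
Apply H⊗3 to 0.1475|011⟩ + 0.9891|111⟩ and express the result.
0.4018|000⟩ - 0.4018|001⟩ - 0.4018|010⟩ + 0.4018|011⟩ - 0.2976|100⟩ + 0.2976|101⟩ + 0.2976|110⟩ - 0.2976|111⟩

H⊗3 gives amp(|y⟩) = (1/2√2) Σ_x (−1)^(x·y) amp(|x⟩), where x·y is the number of positions in which both x and y have a 1.
|000⟩: (0.1475 + 0.9891)/(2√2) = 0.4018
|001⟩: (-0.1475 - 0.9891)/(2√2) = -0.4018
|010⟩: (-0.1475 - 0.9891)/(2√2) = -0.4018
|011⟩: (0.1475 + 0.9891)/(2√2) = 0.4018
|100⟩: (0.1475 - 0.9891)/(2√2) = -0.2976
|101⟩: (-0.1475 + 0.9891)/(2√2) = 0.2976
|110⟩: (-0.1475 + 0.9891)/(2√2) = 0.2976
|111⟩: (0.1475 - 0.9891)/(2√2) = -0.2976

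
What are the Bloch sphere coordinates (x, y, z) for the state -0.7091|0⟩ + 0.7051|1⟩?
(-1, 0, 0.005657)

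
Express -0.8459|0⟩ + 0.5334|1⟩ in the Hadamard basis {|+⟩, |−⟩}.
-0.221|+⟩ - 0.9753|−⟩

With |ψ⟩ = α|0⟩ + β|1⟩, the Hadamard-basis coefficients are ⟨+|ψ⟩ = (α + β)/√2 and ⟨−|ψ⟩ = (α − β)/√2.
Here α = -0.8459, β = 0.5334: (α + β)/√2 = -0.221, (α − β)/√2 = -0.9753.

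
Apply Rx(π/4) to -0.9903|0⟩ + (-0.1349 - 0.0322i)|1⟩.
(-0.9272 + 0.05162i)|0⟩ + (-0.1246 + 0.3492i)|1⟩

Rx(π/4) = [[cos(θ/2), −i·sin(θ/2)], [−i·sin(θ/2), cos(θ/2)]]; θ = π/4, cos(θ/2) ≈ 0.92388, sin(θ/2) ≈ 0.382683.
With a = amp(|0⟩) = -0.9903 and b = amp(|1⟩) = (-0.1349 - 0.0322i):
new amp(|0⟩) = (0.92388)·a + (-0.382683i)·b = (-0.9272 + 0.05162i)
new amp(|1⟩) = (-0.382683i)·a + (0.92388)·b = (-0.1246 + 0.3492i)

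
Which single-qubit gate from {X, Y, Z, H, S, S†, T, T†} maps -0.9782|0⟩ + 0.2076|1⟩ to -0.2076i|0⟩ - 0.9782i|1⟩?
Y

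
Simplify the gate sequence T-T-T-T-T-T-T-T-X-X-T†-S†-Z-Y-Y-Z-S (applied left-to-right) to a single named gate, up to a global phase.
T†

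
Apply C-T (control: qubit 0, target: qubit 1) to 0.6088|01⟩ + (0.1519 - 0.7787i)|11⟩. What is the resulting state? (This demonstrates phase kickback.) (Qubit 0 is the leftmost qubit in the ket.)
0.6088|01⟩ + (0.658 - 0.4432i)|11⟩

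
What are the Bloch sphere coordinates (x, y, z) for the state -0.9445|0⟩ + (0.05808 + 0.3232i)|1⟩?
(-0.1097, -0.6105, 0.7842)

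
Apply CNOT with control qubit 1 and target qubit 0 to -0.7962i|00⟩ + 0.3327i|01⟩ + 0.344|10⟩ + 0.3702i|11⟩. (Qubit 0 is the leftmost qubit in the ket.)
-0.7962i|00⟩ + 0.3702i|01⟩ + 0.344|10⟩ + 0.3327i|11⟩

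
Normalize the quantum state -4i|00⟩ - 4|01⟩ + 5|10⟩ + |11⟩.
-0.5252i|00⟩ - 0.5252|01⟩ + 0.6565|10⟩ + 0.1313|11⟩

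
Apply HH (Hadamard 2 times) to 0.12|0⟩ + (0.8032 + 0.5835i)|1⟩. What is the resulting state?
0.12|0⟩ + (0.8032 + 0.5835i)|1⟩

H² = I, so an even number of Hadamards cancels: H^2 = I and the state is unchanged.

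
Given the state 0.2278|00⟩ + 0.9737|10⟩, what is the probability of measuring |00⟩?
0.05189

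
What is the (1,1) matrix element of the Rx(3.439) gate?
-0.1482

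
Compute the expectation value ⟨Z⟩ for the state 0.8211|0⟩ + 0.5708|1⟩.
0.3484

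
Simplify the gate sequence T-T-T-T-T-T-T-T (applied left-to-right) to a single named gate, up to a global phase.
I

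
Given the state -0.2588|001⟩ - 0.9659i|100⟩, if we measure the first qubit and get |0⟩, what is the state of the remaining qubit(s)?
-|01⟩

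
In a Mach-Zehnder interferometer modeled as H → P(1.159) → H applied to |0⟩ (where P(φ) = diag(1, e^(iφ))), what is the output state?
(0.7001 + 0.4582i)|0⟩ + (0.2999 - 0.4582i)|1⟩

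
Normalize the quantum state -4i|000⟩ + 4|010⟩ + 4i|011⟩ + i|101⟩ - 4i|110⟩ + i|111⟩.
-0.4924i|000⟩ + 0.4924|010⟩ + 0.4924i|011⟩ + 0.1231i|101⟩ - 0.4924i|110⟩ + 0.1231i|111⟩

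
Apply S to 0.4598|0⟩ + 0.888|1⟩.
0.4598|0⟩ + 0.888i|1⟩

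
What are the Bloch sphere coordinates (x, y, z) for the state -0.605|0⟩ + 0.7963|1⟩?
(-0.9635, 0, -0.2681)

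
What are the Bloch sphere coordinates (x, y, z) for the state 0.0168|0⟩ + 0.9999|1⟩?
(0.0336, 0, -0.9995)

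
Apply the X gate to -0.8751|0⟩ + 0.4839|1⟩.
0.4839|0⟩ - 0.8751|1⟩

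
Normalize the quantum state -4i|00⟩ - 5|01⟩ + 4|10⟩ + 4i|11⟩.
-0.4682i|00⟩ - 0.5852|01⟩ + 0.4682|10⟩ + 0.4682i|11⟩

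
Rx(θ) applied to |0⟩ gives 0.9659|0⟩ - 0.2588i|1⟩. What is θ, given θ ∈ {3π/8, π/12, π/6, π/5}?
π/6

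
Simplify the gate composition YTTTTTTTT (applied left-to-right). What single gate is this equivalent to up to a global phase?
Y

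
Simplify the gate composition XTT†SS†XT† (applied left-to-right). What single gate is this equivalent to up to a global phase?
T†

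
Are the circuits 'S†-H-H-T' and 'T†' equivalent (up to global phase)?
Yes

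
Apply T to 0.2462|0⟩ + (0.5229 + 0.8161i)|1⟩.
0.2462|0⟩ + (-0.2073 + 0.9468i)|1⟩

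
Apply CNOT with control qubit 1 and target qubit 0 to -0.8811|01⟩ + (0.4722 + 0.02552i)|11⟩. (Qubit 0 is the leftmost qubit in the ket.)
(0.4722 + 0.02552i)|01⟩ - 0.8811|11⟩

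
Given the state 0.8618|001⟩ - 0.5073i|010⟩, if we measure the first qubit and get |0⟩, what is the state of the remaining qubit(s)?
0.8618|01⟩ - 0.5073i|10⟩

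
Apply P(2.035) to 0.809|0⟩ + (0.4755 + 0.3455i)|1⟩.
0.809|0⟩ + (-0.5218 + 0.2705i)|1⟩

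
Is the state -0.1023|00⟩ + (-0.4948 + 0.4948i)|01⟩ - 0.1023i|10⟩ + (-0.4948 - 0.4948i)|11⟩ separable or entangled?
Separable

Writing the state as a|00⟩ + b|01⟩ + c|10⟩ + d|11⟩, it is a product state iff ad − bc = 0.
Here (a, b, c, d) = (-0.1023, (-0.4948 + 0.4948i), -0.1023i, (-0.4948 - 0.4948i)): ad − bc = (-0.1023)(-0.4948 - 0.4948i) − (-0.4948 + 0.4948i)(-0.1023i) = 0, so the state is separable.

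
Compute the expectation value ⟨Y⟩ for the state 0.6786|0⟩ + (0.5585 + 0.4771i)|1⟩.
0.6475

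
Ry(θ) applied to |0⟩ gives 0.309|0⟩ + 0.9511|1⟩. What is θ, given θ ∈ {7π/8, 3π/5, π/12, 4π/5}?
4π/5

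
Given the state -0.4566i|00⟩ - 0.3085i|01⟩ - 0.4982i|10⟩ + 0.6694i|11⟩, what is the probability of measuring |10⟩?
0.2482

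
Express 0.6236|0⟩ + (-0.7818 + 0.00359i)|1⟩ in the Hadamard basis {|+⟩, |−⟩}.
(-0.1119 + 0.002539i)|+⟩ + (0.9938 - 0.002539i)|−⟩

With |ψ⟩ = α|0⟩ + β|1⟩, the Hadamard-basis coefficients are ⟨+|ψ⟩ = (α + β)/√2 and ⟨−|ψ⟩ = (α − β)/√2.
Here α = 0.6236, β = (-0.7818 + 0.00359i): (α + β)/√2 = (-0.1119 + 0.002539i), (α − β)/√2 = (0.9938 - 0.002539i).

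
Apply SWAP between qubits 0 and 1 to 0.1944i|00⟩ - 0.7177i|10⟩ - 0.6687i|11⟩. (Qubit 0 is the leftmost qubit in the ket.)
0.1944i|00⟩ - 0.7177i|01⟩ - 0.6687i|11⟩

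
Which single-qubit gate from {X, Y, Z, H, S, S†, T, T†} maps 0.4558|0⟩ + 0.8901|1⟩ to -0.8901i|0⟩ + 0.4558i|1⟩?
Y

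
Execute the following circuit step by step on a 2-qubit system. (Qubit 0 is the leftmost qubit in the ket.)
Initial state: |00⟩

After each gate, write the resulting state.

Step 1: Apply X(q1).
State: |01⟩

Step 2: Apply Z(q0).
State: |01⟩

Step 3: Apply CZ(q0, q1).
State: |01⟩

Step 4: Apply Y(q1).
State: -i|00⟩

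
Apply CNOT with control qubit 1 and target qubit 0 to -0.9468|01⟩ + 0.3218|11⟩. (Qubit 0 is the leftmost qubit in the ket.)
0.3218|01⟩ - 0.9468|11⟩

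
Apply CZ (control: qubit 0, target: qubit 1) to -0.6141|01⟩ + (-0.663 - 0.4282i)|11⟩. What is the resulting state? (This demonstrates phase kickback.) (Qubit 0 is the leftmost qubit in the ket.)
-0.6141|01⟩ + (0.663 + 0.4282i)|11⟩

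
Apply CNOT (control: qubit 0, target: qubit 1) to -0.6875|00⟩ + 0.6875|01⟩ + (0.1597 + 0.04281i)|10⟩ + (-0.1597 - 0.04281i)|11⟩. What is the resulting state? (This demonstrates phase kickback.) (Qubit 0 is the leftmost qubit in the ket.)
-0.6875|00⟩ + 0.6875|01⟩ + (-0.1597 - 0.04281i)|10⟩ + (0.1597 + 0.04281i)|11⟩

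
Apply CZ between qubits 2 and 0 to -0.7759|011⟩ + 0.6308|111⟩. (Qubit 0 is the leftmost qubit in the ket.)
-0.7759|011⟩ - 0.6308|111⟩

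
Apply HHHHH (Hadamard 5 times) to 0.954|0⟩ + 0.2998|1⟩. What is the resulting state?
0.8866|0⟩ + 0.4626|1⟩

H² = I, so H^5 = H: a single Hadamard. With (a, b) = (0.954, 0.2998), H gives ((a + b)/√2, (a − b)/√2) = (0.8866, 0.4626).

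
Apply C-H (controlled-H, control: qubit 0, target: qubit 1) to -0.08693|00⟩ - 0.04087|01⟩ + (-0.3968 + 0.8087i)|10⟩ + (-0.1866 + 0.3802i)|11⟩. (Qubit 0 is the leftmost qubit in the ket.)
-0.08693|00⟩ - 0.04087|01⟩ + (-0.4125 + 0.8407i)|10⟩ + (-0.1486 + 0.303i)|11⟩

C-H leaves the control-|0⟩ kets |00⟩, |01⟩ unchanged and applies H to qubit 1 on the control-|1⟩ pair (|10⟩, |11⟩).
H = [[1/√2, 1/√2], [1/√2, -1/√2]].
With a = amp(|10⟩) = (-0.3968 + 0.8087i) and b = amp(|11⟩) = (-0.1866 + 0.3802i):
new amp(|10⟩) = (1/√2)·a + (1/√2)·b = (-0.4125 + 0.8407i)
new amp(|11⟩) = (1/√2)·a + (-1/√2)·b = (-0.1486 + 0.303i)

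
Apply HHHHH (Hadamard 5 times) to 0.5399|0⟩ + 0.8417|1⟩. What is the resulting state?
0.9769|0⟩ - 0.2134|1⟩

H² = I, so H^5 = H: a single Hadamard. With (a, b) = (0.5399, 0.8417), H gives ((a + b)/√2, (a − b)/√2) = (0.9769, -0.2134).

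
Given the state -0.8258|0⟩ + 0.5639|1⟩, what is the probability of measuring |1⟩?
0.318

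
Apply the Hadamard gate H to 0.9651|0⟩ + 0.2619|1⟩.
0.8676|0⟩ + 0.4972|1⟩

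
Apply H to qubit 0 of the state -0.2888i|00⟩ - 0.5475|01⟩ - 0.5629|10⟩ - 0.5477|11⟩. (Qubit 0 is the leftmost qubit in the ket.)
(-0.398 - 0.2042i)|00⟩ - 0.7744|01⟩ + (0.398 - 0.2042i)|10⟩ + 0.0001414|11⟩

H on qubit 0 mixes each pair of kets that differ only in qubit 0: amplitudes (a, b) of (|…0…⟩, |…1…⟩) become ((a + b)/√2, (a − b)/√2). Kets absent from the input have amplitude 0.
(|00⟩, |10⟩): (a, b) = (-0.2888i, -0.5629) → ((-0.398 - 0.2042i), (0.398 - 0.2042i))
(|01⟩, |11⟩): (a, b) = (-0.5475, -0.5477) → (-0.7744, 0.0001414)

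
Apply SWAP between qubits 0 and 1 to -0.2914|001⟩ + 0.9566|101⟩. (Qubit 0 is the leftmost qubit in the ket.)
-0.2914|001⟩ + 0.9566|011⟩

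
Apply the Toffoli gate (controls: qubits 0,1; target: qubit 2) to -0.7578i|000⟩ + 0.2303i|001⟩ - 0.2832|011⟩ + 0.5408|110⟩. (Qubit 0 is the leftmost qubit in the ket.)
-0.7578i|000⟩ + 0.2303i|001⟩ - 0.2832|011⟩ + 0.5408|111⟩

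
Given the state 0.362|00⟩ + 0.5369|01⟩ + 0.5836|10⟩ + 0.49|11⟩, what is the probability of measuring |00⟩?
0.131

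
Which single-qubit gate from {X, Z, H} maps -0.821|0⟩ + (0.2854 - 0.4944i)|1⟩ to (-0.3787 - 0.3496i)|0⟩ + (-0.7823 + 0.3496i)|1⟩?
H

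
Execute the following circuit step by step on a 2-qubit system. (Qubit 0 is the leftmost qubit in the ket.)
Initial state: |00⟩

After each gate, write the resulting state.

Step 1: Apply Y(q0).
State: i|10⟩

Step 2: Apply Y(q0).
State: |00⟩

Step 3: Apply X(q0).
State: |10⟩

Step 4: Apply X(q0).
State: |00⟩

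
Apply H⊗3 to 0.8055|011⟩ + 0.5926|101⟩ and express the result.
0.4943|000⟩ - 0.4943|001⟩ - 0.07527|010⟩ + 0.07527|011⟩ + 0.07527|100⟩ - 0.07527|101⟩ - 0.4943|110⟩ + 0.4943|111⟩

H⊗3 gives amp(|y⟩) = (1/2√2) Σ_x (−1)^(x·y) amp(|x⟩), where x·y is the number of positions in which both x and y have a 1.
|000⟩: (0.8055 + 0.5926)/(2√2) = 0.4943
|001⟩: (-0.8055 - 0.5926)/(2√2) = -0.4943
|010⟩: (-0.8055 + 0.5926)/(2√2) = -0.07527
|011⟩: (0.8055 - 0.5926)/(2√2) = 0.07527
|100⟩: (0.8055 - 0.5926)/(2√2) = 0.07527
|101⟩: (-0.8055 + 0.5926)/(2√2) = -0.07527
|110⟩: (-0.8055 - 0.5926)/(2√2) = -0.4943
|111⟩: (0.8055 + 0.5926)/(2√2) = 0.4943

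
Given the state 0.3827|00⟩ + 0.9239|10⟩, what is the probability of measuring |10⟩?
0.8536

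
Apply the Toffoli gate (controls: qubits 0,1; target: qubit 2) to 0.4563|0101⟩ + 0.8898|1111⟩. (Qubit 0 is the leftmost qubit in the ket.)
0.4563|0101⟩ + 0.8898|1101⟩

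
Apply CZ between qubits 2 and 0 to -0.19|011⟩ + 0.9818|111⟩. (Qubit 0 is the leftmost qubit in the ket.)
-0.19|011⟩ - 0.9818|111⟩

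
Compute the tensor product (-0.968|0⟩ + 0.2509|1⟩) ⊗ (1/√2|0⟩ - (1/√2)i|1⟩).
-0.6845|00⟩ + 0.6845i|01⟩ + 0.1774|10⟩ - 0.1774i|11⟩

amp(|b₁b₂…⟩) = product of the factor amplitudes for bits b₁, b₂, …; only kets whose every factor amplitude is nonzero survive.
|00⟩: (-0.968)(1/√2) = -0.6845
|01⟩: (-0.968)(-(1/√2)i) = 0.6845i
|10⟩: (0.2509)(1/√2) = 0.1774
|11⟩: (0.2509)(-(1/√2)i) = -0.1774i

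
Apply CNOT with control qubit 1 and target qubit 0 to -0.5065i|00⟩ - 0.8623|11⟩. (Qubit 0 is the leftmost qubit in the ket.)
-0.5065i|00⟩ - 0.8623|01⟩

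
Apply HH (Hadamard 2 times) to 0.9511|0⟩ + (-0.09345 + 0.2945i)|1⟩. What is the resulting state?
0.9511|0⟩ + (-0.09345 + 0.2945i)|1⟩

H² = I, so an even number of Hadamards cancels: H^2 = I and the state is unchanged.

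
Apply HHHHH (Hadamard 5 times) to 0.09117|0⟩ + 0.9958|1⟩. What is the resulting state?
0.7686|0⟩ - 0.6397|1⟩

H² = I, so H^5 = H: a single Hadamard. With (a, b) = (0.09117, 0.9958), H gives ((a + b)/√2, (a − b)/√2) = (0.7686, -0.6397).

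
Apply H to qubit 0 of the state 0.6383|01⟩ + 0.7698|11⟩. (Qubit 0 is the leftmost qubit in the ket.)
0.9957|01⟩ - 0.09298|11⟩

H on qubit 0 mixes each pair of kets that differ only in qubit 0: amplitudes (a, b) of (|…0…⟩, |…1…⟩) become ((a + b)/√2, (a − b)/√2). Kets absent from the input have amplitude 0.
(|01⟩, |11⟩): (a, b) = (0.6383, 0.7698) → (0.9957, -0.09298)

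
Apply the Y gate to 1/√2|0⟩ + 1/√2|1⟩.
-(1/√2)i|0⟩ + (1/√2)i|1⟩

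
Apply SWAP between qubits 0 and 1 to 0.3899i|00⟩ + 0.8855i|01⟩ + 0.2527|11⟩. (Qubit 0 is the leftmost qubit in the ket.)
0.3899i|00⟩ + 0.8855i|10⟩ + 0.2527|11⟩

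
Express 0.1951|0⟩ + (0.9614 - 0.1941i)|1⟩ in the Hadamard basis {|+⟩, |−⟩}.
(0.8178 - 0.1372i)|+⟩ + (-0.5419 + 0.1372i)|−⟩

With |ψ⟩ = α|0⟩ + β|1⟩, the Hadamard-basis coefficients are ⟨+|ψ⟩ = (α + β)/√2 and ⟨−|ψ⟩ = (α − β)/√2.
Here α = 0.1951, β = (0.9614 - 0.1941i): (α + β)/√2 = (0.8178 - 0.1372i), (α − β)/√2 = (-0.5419 + 0.1372i).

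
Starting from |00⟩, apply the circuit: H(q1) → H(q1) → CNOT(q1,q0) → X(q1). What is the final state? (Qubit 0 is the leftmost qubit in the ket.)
|01⟩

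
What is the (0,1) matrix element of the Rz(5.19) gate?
0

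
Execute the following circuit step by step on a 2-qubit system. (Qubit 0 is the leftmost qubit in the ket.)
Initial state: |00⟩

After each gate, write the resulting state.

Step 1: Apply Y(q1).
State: i|01⟩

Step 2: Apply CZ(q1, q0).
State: i|01⟩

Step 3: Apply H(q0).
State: (1/√2)i|01⟩ + (1/√2)i|11⟩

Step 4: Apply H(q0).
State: i|01⟩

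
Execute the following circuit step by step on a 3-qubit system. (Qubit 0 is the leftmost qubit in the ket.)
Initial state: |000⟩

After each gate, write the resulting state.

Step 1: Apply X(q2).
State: |001⟩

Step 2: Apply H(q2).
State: 1/√2|000⟩ - 1/√2|001⟩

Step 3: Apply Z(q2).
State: 1/√2|000⟩ + 1/√2|001⟩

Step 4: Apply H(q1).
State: 1/2|000⟩ + 1/2|001⟩ + 1/2|010⟩ + 1/2|011⟩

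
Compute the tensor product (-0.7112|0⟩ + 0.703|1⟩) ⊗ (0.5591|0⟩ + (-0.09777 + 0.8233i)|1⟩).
-0.3976|00⟩ + (0.06953 - 0.5855i)|01⟩ + 0.393|10⟩ + (-0.06873 + 0.5788i)|11⟩

amp(|b₁b₂…⟩) = product of the factor amplitudes for bits b₁, b₂, …; only kets whose every factor amplitude is nonzero survive.
|00⟩: (-0.7112)(0.5591) = -0.3976
|01⟩: (-0.7112)(-0.09777 + 0.8233i) = (0.06953 - 0.5855i)
|10⟩: (0.703)(0.5591) = 0.393
|11⟩: (0.703)(-0.09777 + 0.8233i) = (-0.06873 + 0.5788i)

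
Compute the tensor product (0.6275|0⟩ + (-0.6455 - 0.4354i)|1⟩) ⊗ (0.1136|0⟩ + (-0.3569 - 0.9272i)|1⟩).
0.07128|00⟩ + (-0.224 - 0.5818i)|01⟩ + (-0.07333 - 0.04946i)|10⟩ + (-0.1733 + 0.7539i)|11⟩

amp(|b₁b₂…⟩) = product of the factor amplitudes for bits b₁, b₂, …; only kets whose every factor amplitude is nonzero survive.
|00⟩: (0.6275)(0.1136) = 0.07128
|01⟩: (0.6275)(-0.3569 - 0.9272i) = (-0.224 - 0.5818i)
|10⟩: (-0.6455 - 0.4354i)(0.1136) = (-0.07333 - 0.04946i)
|11⟩: (-0.6455 - 0.4354i)(-0.3569 - 0.9272i) = (-0.1733 + 0.7539i)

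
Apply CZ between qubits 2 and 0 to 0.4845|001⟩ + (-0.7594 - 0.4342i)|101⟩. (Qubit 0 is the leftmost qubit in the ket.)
0.4845|001⟩ + (0.7594 + 0.4342i)|101⟩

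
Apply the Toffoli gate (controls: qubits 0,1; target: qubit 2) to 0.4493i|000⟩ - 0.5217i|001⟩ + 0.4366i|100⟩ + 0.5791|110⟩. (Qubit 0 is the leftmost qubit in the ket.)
0.4493i|000⟩ - 0.5217i|001⟩ + 0.4366i|100⟩ + 0.5791|111⟩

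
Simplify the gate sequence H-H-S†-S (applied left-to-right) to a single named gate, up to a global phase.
I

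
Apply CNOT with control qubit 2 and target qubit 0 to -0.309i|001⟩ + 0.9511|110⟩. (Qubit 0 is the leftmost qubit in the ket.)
-0.309i|101⟩ + 0.9511|110⟩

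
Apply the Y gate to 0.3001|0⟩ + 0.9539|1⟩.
-0.9539i|0⟩ + 0.3001i|1⟩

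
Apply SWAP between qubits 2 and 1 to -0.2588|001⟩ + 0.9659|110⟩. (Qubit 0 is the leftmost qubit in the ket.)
-0.2588|010⟩ + 0.9659|101⟩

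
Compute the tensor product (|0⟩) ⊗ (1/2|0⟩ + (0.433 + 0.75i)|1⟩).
1/2|00⟩ + (0.433 + 0.75i)|01⟩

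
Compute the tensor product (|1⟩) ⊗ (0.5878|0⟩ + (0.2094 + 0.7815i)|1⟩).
0.5878|10⟩ + (0.2094 + 0.7815i)|11⟩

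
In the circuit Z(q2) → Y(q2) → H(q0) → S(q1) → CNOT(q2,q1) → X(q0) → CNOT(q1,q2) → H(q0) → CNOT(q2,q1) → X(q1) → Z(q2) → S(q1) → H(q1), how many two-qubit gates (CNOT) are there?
3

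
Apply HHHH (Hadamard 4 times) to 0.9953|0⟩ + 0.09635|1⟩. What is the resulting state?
0.9953|0⟩ + 0.09635|1⟩

H² = I, so an even number of Hadamards cancels: H^4 = I and the state is unchanged.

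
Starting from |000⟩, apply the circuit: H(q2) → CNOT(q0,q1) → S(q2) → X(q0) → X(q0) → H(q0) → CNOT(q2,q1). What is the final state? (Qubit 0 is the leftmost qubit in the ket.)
1/2|000⟩ + (1/2)i|011⟩ + 1/2|100⟩ + (1/2)i|111⟩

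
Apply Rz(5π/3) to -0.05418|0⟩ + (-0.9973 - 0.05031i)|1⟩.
(0.04692 + 0.02709i)|0⟩ + (0.8888 - 0.4551i)|1⟩

Rz(5π/3) = [[e^(−iθ/2), 0], [0, e^(iθ/2)]] with e^(±iθ/2) = cos(θ/2) ± i·sin(θ/2); θ = 5π/3, cos(θ/2) ≈ -0.866025, sin(θ/2) ≈ 0.5.
With a = amp(|0⟩) = -0.05418 and b = amp(|1⟩) = (-0.9973 - 0.05031i):
new amp(|0⟩) = (-0.866025 - 0.5i)·a = (0.04692 + 0.02709i)
new amp(|1⟩) = (-0.866025 + 0.5i)·b = (0.8888 - 0.4551i)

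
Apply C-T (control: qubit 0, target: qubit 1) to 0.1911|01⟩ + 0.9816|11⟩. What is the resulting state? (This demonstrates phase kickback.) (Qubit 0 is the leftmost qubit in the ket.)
0.1911|01⟩ + (0.6941 + 0.6941i)|11⟩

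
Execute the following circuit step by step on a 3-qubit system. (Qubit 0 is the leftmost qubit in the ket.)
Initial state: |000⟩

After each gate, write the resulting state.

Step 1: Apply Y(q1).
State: i|010⟩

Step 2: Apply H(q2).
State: (1/√2)i|010⟩ + (1/√2)i|011⟩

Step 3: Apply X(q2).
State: (1/√2)i|010⟩ + (1/√2)i|011⟩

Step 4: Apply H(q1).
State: (1/2)i|000⟩ + (1/2)i|001⟩ - (1/2)i|010⟩ - (1/2)i|011⟩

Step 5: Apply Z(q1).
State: (1/2)i|000⟩ + (1/2)i|001⟩ + (1/2)i|010⟩ + (1/2)i|011⟩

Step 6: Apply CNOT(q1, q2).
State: (1/2)i|000⟩ + (1/2)i|001⟩ + (1/2)i|010⟩ + (1/2)i|011⟩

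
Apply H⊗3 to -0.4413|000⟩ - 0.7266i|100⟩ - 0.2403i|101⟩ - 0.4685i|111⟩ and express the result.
(-0.156 - 0.5075i)|000⟩ + (-0.156 - 0.006293i)|001⟩ + (-0.156 - 0.1762i)|010⟩ + (-0.156 - 0.3376i)|011⟩ + (-0.156 + 0.5075i)|100⟩ + (-0.156 + 0.006293i)|101⟩ + (-0.156 + 0.1762i)|110⟩ + (-0.156 + 0.3376i)|111⟩

H⊗3 gives amp(|y⟩) = (1/2√2) Σ_x (−1)^(x·y) amp(|x⟩), where x·y is the number of positions in which both x and y have a 1.
|000⟩: (-0.4413 - 0.7266i - 0.2403i - 0.4685i)/(2√2) = (-0.156 - 0.5075i)
|001⟩: (-0.4413 - 0.7266i + 0.2403i + 0.4685i)/(2√2) = (-0.156 - 0.006293i)
|010⟩: (-0.4413 - 0.7266i - 0.2403i + 0.4685i)/(2√2) = (-0.156 - 0.1762i)
|011⟩: (-0.4413 - 0.7266i + 0.2403i - 0.4685i)/(2√2) = (-0.156 - 0.3376i)
|100⟩: (-0.4413 + 0.7266i + 0.2403i + 0.4685i)/(2√2) = (-0.156 + 0.5075i)
|101⟩: (-0.4413 + 0.7266i - 0.2403i - 0.4685i)/(2√2) = (-0.156 + 0.006293i)
|110⟩: (-0.4413 + 0.7266i + 0.2403i - 0.4685i)/(2√2) = (-0.156 + 0.1762i)
|111⟩: (-0.4413 + 0.7266i - 0.2403i + 0.4685i)/(2√2) = (-0.156 + 0.3376i)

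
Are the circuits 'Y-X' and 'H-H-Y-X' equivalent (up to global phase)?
Yes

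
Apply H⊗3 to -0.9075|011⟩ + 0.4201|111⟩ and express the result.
-0.1723|000⟩ + 0.1723|001⟩ + 0.1723|010⟩ - 0.1723|011⟩ - 0.4694|100⟩ + 0.4694|101⟩ + 0.4694|110⟩ - 0.4694|111⟩

H⊗3 gives amp(|y⟩) = (1/2√2) Σ_x (−1)^(x·y) amp(|x⟩), where x·y is the number of positions in which both x and y have a 1.
|000⟩: (-0.9075 + 0.4201)/(2√2) = -0.1723
|001⟩: (0.9075 - 0.4201)/(2√2) = 0.1723
|010⟩: (0.9075 - 0.4201)/(2√2) = 0.1723
|011⟩: (-0.9075 + 0.4201)/(2√2) = -0.1723
|100⟩: (-0.9075 - 0.4201)/(2√2) = -0.4694
|101⟩: (0.9075 + 0.4201)/(2√2) = 0.4694
|110⟩: (0.9075 + 0.4201)/(2√2) = 0.4694
|111⟩: (-0.9075 - 0.4201)/(2√2) = -0.4694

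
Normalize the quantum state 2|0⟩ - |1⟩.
0.8944|0⟩ - 1/√5|1⟩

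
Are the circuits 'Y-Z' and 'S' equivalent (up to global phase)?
No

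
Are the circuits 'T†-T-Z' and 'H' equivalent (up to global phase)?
No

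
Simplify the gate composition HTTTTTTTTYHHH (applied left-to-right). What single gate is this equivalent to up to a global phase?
Y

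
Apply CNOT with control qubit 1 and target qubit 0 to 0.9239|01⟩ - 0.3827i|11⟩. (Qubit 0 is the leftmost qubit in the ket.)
-0.3827i|01⟩ + 0.9239|11⟩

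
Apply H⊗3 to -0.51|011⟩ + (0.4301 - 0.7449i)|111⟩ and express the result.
(-0.02825 - 0.2634i)|000⟩ + (0.02825 + 0.2634i)|001⟩ + (0.02825 + 0.2634i)|010⟩ + (-0.02825 - 0.2634i)|011⟩ + (-0.3324 + 0.2634i)|100⟩ + (0.3324 - 0.2634i)|101⟩ + (0.3324 - 0.2634i)|110⟩ + (-0.3324 + 0.2634i)|111⟩

H⊗3 gives amp(|y⟩) = (1/2√2) Σ_x (−1)^(x·y) amp(|x⟩), where x·y is the number of positions in which both x and y have a 1.
|000⟩: (-0.51 + (0.4301 - 0.7449i))/(2√2) = (-0.02825 - 0.2634i)
|001⟩: (0.51 - (0.4301 - 0.7449i))/(2√2) = (0.02825 + 0.2634i)
|010⟩: (0.51 - (0.4301 - 0.7449i))/(2√2) = (0.02825 + 0.2634i)
|011⟩: (-0.51 + (0.4301 - 0.7449i))/(2√2) = (-0.02825 - 0.2634i)
|100⟩: (-0.51 - (0.4301 - 0.7449i))/(2√2) = (-0.3324 + 0.2634i)
|101⟩: (0.51 + (0.4301 - 0.7449i))/(2√2) = (0.3324 - 0.2634i)
|110⟩: (0.51 + (0.4301 - 0.7449i))/(2√2) = (0.3324 - 0.2634i)
|111⟩: (-0.51 - (0.4301 - 0.7449i))/(2√2) = (-0.3324 + 0.2634i)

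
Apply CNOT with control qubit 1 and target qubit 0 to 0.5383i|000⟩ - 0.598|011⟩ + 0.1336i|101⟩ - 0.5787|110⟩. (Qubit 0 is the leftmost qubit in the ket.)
0.5383i|000⟩ - 0.5787|010⟩ + 0.1336i|101⟩ - 0.598|111⟩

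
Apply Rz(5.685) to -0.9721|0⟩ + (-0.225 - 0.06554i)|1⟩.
(0.9289 + 0.2864i)|0⟩ + (0.2343 - 0.003667i)|1⟩

Rz(5.685) = [[e^(−iθ/2), 0], [0, e^(iθ/2)]] with e^(±iθ/2) = cos(θ/2) ± i·sin(θ/2); θ = 5.685, cos(θ/2) ≈ -0.955604, sin(θ/2) ≈ 0.294653.
With a = amp(|0⟩) = -0.9721 and b = amp(|1⟩) = (-0.225 - 0.06554i):
new amp(|0⟩) = (-0.955604 - 0.294653i)·a = (0.9289 + 0.2864i)
new amp(|1⟩) = (-0.955604 + 0.294653i)·b = (0.2343 - 0.003667i)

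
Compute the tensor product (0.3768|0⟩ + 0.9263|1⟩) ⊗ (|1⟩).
0.3768|01⟩ + 0.9263|11⟩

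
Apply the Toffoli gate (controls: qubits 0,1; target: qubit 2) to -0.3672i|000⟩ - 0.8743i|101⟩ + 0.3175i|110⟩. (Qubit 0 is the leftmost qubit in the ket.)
-0.3672i|000⟩ - 0.8743i|101⟩ + 0.3175i|111⟩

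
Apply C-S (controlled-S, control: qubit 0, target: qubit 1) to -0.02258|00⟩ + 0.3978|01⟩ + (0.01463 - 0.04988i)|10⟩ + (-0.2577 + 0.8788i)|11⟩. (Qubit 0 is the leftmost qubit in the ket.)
-0.02258|00⟩ + 0.3978|01⟩ + (0.01463 - 0.04988i)|10⟩ + (-0.8788 - 0.2577i)|11⟩

C-S leaves the control-|0⟩ kets |00⟩, |01⟩ unchanged and applies S to qubit 1 on the control-|1⟩ pair (|10⟩, |11⟩).
S = [[1, 0], [0, i]].
With a = amp(|10⟩) = (0.01463 - 0.04988i) and b = amp(|11⟩) = (-0.2577 + 0.8788i):
new amp(|10⟩) = (1)·a = (0.01463 - 0.04988i)
new amp(|11⟩) = (i)·b = (-0.8788 - 0.2577i)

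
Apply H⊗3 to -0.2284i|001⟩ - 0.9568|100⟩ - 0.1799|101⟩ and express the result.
(-0.4019 - 0.08075i)|000⟩ + (-0.2747 + 0.08075i)|001⟩ + (-0.4019 - 0.08075i)|010⟩ + (-0.2747 + 0.08075i)|011⟩ + (0.4019 - 0.08075i)|100⟩ + (0.2747 + 0.08075i)|101⟩ + (0.4019 - 0.08075i)|110⟩ + (0.2747 + 0.08075i)|111⟩

H⊗3 gives amp(|y⟩) = (1/2√2) Σ_x (−1)^(x·y) amp(|x⟩), where x·y is the number of positions in which both x and y have a 1.
|000⟩: (-0.2284i - 0.9568 - 0.1799)/(2√2) = (-0.4019 - 0.08075i)
|001⟩: (0.2284i - 0.9568 + 0.1799)/(2√2) = (-0.2747 + 0.08075i)
|010⟩: (-0.2284i - 0.9568 - 0.1799)/(2√2) = (-0.4019 - 0.08075i)
|011⟩: (0.2284i - 0.9568 + 0.1799)/(2√2) = (-0.2747 + 0.08075i)
|100⟩: (-0.2284i + 0.9568 + 0.1799)/(2√2) = (0.4019 - 0.08075i)
|101⟩: (0.2284i + 0.9568 - 0.1799)/(2√2) = (0.2747 + 0.08075i)
|110⟩: (-0.2284i + 0.9568 + 0.1799)/(2√2) = (0.4019 - 0.08075i)
|111⟩: (0.2284i + 0.9568 - 0.1799)/(2√2) = (0.2747 + 0.08075i)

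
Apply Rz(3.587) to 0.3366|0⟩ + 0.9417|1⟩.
(-0.07434 - 0.3283i)|0⟩ + (-0.208 + 0.9184i)|1⟩

Rz(3.587) = [[e^(−iθ/2), 0], [0, e^(iθ/2)]] with e^(±iθ/2) = cos(θ/2) ± i·sin(θ/2); θ = 3.587, cos(θ/2) ≈ -0.220867, sin(θ/2) ≈ 0.975304.
With a = amp(|0⟩) = 0.3366 and b = amp(|1⟩) = 0.9417:
new amp(|0⟩) = (-0.220867 - 0.975304i)·a = (-0.07434 - 0.3283i)
new amp(|1⟩) = (-0.220867 + 0.975304i)·b = (-0.208 + 0.9184i)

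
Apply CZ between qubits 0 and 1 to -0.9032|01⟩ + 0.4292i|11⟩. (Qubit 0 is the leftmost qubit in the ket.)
-0.9032|01⟩ - 0.4292i|11⟩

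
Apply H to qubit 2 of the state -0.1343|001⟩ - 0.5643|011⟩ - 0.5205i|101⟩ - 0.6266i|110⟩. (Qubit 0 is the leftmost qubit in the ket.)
-0.09496|000⟩ + 0.09496|001⟩ - 0.399|010⟩ + 0.399|011⟩ - 0.368i|100⟩ + 0.368i|101⟩ - 0.4431i|110⟩ - 0.4431i|111⟩

H on qubit 2 mixes each pair of kets that differ only in qubit 2: amplitudes (a, b) of (|…0…⟩, |…1…⟩) become ((a + b)/√2, (a − b)/√2). Kets absent from the input have amplitude 0.
(|000⟩, |001⟩): (a, b) = (0, -0.1343) → (-0.09496, 0.09496)
(|010⟩, |011⟩): (a, b) = (0, -0.5643) → (-0.399, 0.399)
(|100⟩, |101⟩): (a, b) = (0, -0.5205i) → (-0.368i, 0.368i)
(|110⟩, |111⟩): (a, b) = (-0.6266i, 0) → (-0.4431i, -0.4431i)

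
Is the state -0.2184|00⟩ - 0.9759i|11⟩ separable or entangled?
Entangled

Writing the state as a|00⟩ + b|01⟩ + c|10⟩ + d|11⟩, it is a product state iff ad − bc = 0.
Here (a, b, c, d) = (-0.2184, 0, 0, -0.9759i): ad − bc = (-0.2184)(-0.9759i) − (0)(0) = 0.2131i ≠ 0, so the state is entangled.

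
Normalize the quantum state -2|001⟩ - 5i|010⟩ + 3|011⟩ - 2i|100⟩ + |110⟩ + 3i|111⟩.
-0.2774|001⟩ - 0.6934i|010⟩ + 0.416|011⟩ - 0.2774i|100⟩ + 0.1387|110⟩ + 0.416i|111⟩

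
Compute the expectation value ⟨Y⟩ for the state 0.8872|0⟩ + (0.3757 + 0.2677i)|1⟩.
0.475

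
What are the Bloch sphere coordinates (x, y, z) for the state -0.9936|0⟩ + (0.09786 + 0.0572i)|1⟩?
(-0.1945, -0.1137, 0.9744)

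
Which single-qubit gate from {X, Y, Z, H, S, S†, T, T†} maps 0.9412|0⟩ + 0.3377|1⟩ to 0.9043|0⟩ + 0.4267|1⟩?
H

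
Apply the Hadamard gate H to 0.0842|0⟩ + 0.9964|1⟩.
0.7641|0⟩ - 0.645|1⟩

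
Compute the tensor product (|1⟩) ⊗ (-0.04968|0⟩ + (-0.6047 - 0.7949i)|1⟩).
-0.04968|10⟩ + (-0.6047 - 0.7949i)|11⟩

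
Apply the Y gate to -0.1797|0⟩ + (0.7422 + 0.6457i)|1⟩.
(0.6457 - 0.7422i)|0⟩ - 0.1797i|1⟩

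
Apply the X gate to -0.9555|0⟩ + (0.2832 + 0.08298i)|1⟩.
(0.2832 + 0.08298i)|0⟩ - 0.9555|1⟩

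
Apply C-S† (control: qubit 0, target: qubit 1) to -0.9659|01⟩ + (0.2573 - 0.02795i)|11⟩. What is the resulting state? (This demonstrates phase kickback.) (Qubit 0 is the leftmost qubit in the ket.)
-0.9659|01⟩ + (-0.02795 - 0.2573i)|11⟩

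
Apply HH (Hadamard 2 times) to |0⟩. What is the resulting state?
|0⟩

H² = I, so an even number of Hadamards cancels: H^2 = I and the state is unchanged.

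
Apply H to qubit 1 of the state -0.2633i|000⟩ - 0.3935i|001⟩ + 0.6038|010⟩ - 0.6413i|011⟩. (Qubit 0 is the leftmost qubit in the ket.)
(0.427 - 0.1862i)|000⟩ - 0.7317i|001⟩ + (-0.427 - 0.1862i)|010⟩ + 0.1752i|011⟩

H on qubit 1 mixes each pair of kets that differ only in qubit 1: amplitudes (a, b) of (|…0…⟩, |…1…⟩) become ((a + b)/√2, (a − b)/√2). Kets absent from the input have amplitude 0.
(|000⟩, |010⟩): (a, b) = (-0.2633i, 0.6038) → ((0.427 - 0.1862i), (-0.427 - 0.1862i))
(|001⟩, |011⟩): (a, b) = (-0.3935i, -0.6413i) → (-0.7317i, 0.1752i)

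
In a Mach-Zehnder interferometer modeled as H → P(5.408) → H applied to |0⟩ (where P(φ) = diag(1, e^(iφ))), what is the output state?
(0.8204 - 0.3838i)|0⟩ + (0.1796 + 0.3838i)|1⟩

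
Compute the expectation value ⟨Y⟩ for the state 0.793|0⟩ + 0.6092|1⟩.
0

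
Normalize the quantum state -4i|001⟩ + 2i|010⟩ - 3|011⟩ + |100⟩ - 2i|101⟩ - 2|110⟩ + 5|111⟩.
-0.504i|001⟩ + 0.252i|010⟩ - 1/√7|011⟩ + 0.126|100⟩ - 0.252i|101⟩ - 0.252|110⟩ + 0.6299|111⟩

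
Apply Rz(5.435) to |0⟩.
(-0.9114 - 0.4115i)|0⟩

Rz(5.435) = [[e^(−iθ/2), 0], [0, e^(iθ/2)]] with e^(±iθ/2) = cos(θ/2) ± i·sin(θ/2); θ = 5.435, cos(θ/2) ≈ -0.911412, sin(θ/2) ≈ 0.411494.
With a = amp(|0⟩) = 1 and b = amp(|1⟩) = 0:
new amp(|0⟩) = (-0.911412 - 0.411494i)·a = (-0.9114 - 0.4115i)
new amp(|1⟩) = (-0.911412 + 0.411494i)·b = 0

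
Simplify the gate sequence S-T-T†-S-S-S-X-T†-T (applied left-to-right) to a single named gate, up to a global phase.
X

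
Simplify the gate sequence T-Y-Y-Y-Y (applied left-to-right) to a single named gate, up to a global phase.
T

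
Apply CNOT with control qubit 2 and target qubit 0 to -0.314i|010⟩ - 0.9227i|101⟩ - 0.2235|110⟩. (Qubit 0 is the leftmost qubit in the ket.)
-0.9227i|001⟩ - 0.314i|010⟩ - 0.2235|110⟩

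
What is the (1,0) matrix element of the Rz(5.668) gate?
0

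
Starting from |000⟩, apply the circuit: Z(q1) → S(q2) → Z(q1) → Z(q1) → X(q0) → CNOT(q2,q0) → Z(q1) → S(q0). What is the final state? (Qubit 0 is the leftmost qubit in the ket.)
i|100⟩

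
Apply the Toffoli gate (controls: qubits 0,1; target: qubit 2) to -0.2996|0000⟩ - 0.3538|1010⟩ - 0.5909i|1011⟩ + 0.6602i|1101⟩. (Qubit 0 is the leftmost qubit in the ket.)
-0.2996|0000⟩ - 0.3538|1010⟩ - 0.5909i|1011⟩ + 0.6602i|1111⟩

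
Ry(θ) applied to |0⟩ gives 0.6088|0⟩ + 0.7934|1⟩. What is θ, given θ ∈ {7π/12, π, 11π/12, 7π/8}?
7π/12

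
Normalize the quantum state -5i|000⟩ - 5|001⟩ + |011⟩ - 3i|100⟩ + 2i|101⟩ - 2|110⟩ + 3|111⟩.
-0.5698i|000⟩ - 0.5698|001⟩ + 0.114|011⟩ - 0.3419i|100⟩ + 0.2279i|101⟩ - 0.2279|110⟩ + 0.3419|111⟩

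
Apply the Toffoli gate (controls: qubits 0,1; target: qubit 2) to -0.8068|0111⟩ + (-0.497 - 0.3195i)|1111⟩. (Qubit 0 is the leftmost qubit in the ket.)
-0.8068|0111⟩ + (-0.497 - 0.3195i)|1101⟩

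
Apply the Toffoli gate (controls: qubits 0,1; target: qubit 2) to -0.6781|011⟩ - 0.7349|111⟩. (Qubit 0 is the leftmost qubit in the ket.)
-0.6781|011⟩ - 0.7349|110⟩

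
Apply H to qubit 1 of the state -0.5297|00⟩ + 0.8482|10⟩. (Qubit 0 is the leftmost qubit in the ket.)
-0.3746|00⟩ - 0.3746|01⟩ + 0.5998|10⟩ + 0.5998|11⟩

H on qubit 1 mixes each pair of kets that differ only in qubit 1: amplitudes (a, b) of (|…0…⟩, |…1…⟩) become ((a + b)/√2, (a − b)/√2). Kets absent from the input have amplitude 0.
(|00⟩, |01⟩): (a, b) = (-0.5297, 0) → (-0.3746, -0.3746)
(|10⟩, |11⟩): (a, b) = (0.8482, 0) → (0.5998, 0.5998)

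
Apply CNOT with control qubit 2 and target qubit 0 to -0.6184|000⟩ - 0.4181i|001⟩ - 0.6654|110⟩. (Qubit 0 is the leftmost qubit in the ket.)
-0.6184|000⟩ - 0.4181i|101⟩ - 0.6654|110⟩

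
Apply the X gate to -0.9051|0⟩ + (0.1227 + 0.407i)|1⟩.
(0.1227 + 0.407i)|0⟩ - 0.9051|1⟩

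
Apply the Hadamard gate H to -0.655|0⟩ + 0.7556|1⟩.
0.07113|0⟩ - 0.9974|1⟩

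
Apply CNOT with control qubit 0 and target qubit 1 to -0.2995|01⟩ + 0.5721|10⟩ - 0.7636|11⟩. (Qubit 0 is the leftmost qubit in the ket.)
-0.2995|01⟩ - 0.7636|10⟩ + 0.5721|11⟩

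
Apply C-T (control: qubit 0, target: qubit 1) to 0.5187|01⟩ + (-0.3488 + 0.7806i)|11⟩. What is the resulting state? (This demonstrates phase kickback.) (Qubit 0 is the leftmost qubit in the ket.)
0.5187|01⟩ + (-0.7986 + 0.3053i)|11⟩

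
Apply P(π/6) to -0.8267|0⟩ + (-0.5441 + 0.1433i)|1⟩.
-0.8267|0⟩ + (-0.5429 - 0.1479i)|1⟩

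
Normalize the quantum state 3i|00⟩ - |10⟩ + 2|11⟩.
0.8018i|00⟩ - 0.2673|10⟩ + 0.5345|11⟩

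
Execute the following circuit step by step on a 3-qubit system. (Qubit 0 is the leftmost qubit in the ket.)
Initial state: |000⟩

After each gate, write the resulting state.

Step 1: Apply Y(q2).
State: i|001⟩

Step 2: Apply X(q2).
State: i|000⟩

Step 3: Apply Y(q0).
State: -|100⟩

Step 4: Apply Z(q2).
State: -|100⟩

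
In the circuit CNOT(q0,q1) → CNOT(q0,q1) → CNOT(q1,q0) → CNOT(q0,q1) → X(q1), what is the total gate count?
5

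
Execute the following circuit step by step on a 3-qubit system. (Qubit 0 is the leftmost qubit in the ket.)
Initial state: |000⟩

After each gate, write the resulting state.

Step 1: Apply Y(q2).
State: i|001⟩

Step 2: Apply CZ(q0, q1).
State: i|001⟩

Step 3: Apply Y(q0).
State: -|101⟩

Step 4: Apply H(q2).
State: -1/√2|100⟩ + 1/√2|101⟩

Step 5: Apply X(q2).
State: 1/√2|100⟩ - 1/√2|101⟩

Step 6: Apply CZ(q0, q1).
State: 1/√2|100⟩ - 1/√2|101⟩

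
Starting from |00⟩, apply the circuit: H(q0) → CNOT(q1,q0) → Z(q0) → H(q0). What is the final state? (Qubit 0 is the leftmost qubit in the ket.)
|10⟩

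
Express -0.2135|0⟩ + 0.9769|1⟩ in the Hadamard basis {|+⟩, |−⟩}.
0.5398|+⟩ - 0.8417|−⟩

With |ψ⟩ = α|0⟩ + β|1⟩, the Hadamard-basis coefficients are ⟨+|ψ⟩ = (α + β)/√2 and ⟨−|ψ⟩ = (α − β)/√2.
Here α = -0.2135, β = 0.9769: (α + β)/√2 = 0.5398, (α − β)/√2 = -0.8417.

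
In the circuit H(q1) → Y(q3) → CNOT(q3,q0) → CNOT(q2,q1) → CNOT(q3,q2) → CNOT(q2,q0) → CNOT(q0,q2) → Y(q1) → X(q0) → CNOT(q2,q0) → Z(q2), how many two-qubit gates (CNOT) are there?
6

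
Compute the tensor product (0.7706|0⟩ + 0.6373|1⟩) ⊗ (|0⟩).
0.7706|00⟩ + 0.6373|10⟩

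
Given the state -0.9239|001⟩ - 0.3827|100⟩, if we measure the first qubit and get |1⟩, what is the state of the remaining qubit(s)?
-|00⟩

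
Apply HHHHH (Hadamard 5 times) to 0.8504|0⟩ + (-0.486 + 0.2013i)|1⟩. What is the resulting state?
(0.2577 + 0.1423i)|0⟩ + (0.945 - 0.1423i)|1⟩

H² = I, so H^5 = H: a single Hadamard. With (a, b) = (0.8504, (-0.486 + 0.2013i)), H gives ((a + b)/√2, (a − b)/√2) = ((0.2577 + 0.1423i), (0.945 - 0.1423i)).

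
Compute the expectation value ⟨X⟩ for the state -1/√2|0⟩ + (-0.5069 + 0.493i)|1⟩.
0.7169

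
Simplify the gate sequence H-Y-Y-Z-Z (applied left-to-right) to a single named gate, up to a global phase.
H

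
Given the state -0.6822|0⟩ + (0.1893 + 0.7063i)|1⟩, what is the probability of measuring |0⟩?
0.4654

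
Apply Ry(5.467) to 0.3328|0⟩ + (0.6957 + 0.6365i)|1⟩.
(-0.5816 - 0.2526i)|0⟩ + (-0.5065 - 0.5842i)|1⟩

Ry(5.467) = [[cos(θ/2), −sin(θ/2)], [sin(θ/2), cos(θ/2)]]; θ = 5.467, cos(θ/2) ≈ -0.917879, sin(θ/2) ≈ 0.396859.
With a = amp(|0⟩) = 0.3328 and b = amp(|1⟩) = (0.6957 + 0.6365i):
new amp(|0⟩) = (-0.917879)·a + (-0.396859)·b = (-0.5816 - 0.2526i)
new amp(|1⟩) = (0.396859)·a + (-0.917879)·b = (-0.5065 - 0.5842i)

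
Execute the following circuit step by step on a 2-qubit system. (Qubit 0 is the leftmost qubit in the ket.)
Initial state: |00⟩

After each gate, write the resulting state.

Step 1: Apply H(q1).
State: 1/√2|00⟩ + 1/√2|01⟩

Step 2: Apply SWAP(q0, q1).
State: 1/√2|00⟩ + 1/√2|10⟩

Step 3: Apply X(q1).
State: 1/√2|01⟩ + 1/√2|11⟩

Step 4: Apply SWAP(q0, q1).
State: 1/√2|10⟩ + 1/√2|11⟩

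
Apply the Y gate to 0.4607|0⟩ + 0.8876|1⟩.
-0.8876i|0⟩ + 0.4607i|1⟩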